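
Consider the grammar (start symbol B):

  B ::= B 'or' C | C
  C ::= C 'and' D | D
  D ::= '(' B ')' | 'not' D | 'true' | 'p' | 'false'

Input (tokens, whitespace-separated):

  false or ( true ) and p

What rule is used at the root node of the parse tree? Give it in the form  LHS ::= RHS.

[B [B [C [D false]]] or [C [C [D ( [B [C [D true]]] )]] and [D p]]]

B ::= B 'or' C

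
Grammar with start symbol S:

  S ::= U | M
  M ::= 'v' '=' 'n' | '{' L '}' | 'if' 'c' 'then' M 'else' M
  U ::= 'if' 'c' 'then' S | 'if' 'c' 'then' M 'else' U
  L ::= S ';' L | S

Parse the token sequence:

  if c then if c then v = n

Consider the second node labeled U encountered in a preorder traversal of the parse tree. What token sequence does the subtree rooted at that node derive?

[S [U if c then [S [U if c then [S [M v = n]]]]]]

if c then v = n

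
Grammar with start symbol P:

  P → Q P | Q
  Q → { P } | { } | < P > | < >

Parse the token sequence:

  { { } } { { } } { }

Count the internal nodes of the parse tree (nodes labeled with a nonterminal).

[P [Q { [P [Q { }]] }] [P [Q { [P [Q { }]] }] [P [Q { }]]]]

10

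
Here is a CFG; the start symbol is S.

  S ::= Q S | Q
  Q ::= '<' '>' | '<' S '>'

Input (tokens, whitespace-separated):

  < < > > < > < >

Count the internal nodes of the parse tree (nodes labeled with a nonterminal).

[S [Q < [S [Q < >]] >] [S [Q < >] [S [Q < >]]]]

8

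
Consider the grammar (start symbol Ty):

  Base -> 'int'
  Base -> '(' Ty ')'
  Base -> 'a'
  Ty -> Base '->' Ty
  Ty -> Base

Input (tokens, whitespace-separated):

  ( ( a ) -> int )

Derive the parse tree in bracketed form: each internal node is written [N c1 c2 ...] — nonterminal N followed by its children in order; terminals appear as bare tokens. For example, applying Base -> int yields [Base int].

[Ty [Base ( [Ty [Base ( [Ty [Base a]] )] -> [Ty [Base int]]] )]]

Ty
Base
( Ty )
( Base -> Ty )
( ( Ty ) -> Ty )
( ( Base ) -> Ty )
( ( a ) -> Ty )
( ( a ) -> Base )
( ( a ) -> int )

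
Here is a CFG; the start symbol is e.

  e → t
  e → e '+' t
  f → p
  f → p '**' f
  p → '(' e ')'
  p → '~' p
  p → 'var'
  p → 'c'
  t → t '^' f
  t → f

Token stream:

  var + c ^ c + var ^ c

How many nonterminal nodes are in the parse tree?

[e [e [e [t [f [p var]]]] + [t [t [f [p c]]] ^ [f [p c]]]] + [t [t [f [p var]]] ^ [f [p c]]]]

18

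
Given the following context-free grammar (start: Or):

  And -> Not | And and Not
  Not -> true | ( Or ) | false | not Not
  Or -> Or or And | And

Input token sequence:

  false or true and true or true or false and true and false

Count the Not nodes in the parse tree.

[Or [Or [Or [Or [And [Not false]]] or [And [And [Not true]] and [Not true]]] or [And [Not true]]] or [And [And [And [Not false]] and [Not true]] and [Not false]]]

7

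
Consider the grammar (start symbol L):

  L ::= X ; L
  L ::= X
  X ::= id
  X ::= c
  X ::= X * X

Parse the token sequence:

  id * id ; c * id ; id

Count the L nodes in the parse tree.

3

[L [X [X id] * [X id]] ; [L [X [X c] * [X id]] ; [L [X id]]]]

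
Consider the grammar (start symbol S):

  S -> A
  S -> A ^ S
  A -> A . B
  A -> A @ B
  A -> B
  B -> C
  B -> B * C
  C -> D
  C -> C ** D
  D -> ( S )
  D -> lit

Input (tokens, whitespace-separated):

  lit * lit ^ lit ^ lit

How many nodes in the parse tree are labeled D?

4

[S [A [B [B [C [D lit]]] * [C [D lit]]]] ^ [S [A [B [C [D lit]]]] ^ [S [A [B [C [D lit]]]]]]]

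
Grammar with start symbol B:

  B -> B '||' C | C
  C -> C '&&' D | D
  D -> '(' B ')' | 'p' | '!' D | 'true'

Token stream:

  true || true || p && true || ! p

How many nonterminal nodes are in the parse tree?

[B [B [B [B [C [D true]]] || [C [D true]]] || [C [C [D p]] && [D true]]] || [C [D ! [D p]]]]

15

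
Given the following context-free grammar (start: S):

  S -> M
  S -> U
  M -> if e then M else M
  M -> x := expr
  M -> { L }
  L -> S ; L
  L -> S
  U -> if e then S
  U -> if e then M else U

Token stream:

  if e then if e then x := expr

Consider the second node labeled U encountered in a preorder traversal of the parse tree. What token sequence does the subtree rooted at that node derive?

if e then x := expr

[S [U if e then [S [U if e then [S [M x := expr]]]]]]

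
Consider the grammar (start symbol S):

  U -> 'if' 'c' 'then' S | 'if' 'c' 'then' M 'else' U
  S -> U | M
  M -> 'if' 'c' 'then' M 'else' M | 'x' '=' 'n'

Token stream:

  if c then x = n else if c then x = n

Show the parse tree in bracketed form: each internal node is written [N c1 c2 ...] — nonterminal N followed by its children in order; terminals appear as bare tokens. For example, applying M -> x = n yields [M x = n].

S
U
if c then M else U
if c then x = n else U
if c then x = n else if c then S
if c then x = n else if c then M
if c then x = n else if c then x = n

[S [U if c then [M x = n] else [U if c then [S [M x = n]]]]]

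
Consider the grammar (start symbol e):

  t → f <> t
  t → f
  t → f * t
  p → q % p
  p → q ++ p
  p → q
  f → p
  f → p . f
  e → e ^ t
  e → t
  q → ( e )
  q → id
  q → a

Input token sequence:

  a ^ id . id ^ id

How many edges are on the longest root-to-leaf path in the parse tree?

7

[e [e [e [t [f [p [q a]]]]] ^ [t [f [p [q id]] . [f [p [q id]]]]]] ^ [t [f [p [q id]]]]]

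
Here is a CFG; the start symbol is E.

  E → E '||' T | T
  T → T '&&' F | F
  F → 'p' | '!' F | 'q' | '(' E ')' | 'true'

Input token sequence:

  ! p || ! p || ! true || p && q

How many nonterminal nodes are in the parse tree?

17

[E [E [E [E [T [F ! [F p]]]] || [T [F ! [F p]]]] || [T [F ! [F true]]]] || [T [T [F p]] && [F q]]]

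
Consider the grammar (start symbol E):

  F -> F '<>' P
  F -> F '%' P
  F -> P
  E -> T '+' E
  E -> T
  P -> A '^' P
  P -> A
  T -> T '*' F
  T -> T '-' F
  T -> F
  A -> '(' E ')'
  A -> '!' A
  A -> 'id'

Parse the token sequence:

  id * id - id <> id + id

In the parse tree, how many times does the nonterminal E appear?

[E [T [T [T [F [P [A id]]]] * [F [P [A id]]]] - [F [F [P [A id]]] <> [P [A id]]]] + [E [T [F [P [A id]]]]]]

2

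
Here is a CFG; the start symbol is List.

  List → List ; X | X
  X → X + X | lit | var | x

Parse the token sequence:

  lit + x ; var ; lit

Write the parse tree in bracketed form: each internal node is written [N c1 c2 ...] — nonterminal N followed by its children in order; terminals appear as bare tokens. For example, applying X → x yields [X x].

List
List ; X
List ; X ; X
X ; X ; X
X + X ; X ; X
lit + X ; X ; X
lit + x ; X ; X
lit + x ; var ; X
lit + x ; var ; lit

[List [List [List [X [X lit] + [X x]]] ; [X var]] ; [X lit]]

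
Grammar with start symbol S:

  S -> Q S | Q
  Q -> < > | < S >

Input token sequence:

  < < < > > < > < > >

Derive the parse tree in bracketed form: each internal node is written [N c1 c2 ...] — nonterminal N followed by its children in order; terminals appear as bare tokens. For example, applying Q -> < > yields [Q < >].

S
Q
< S >
< Q S >
< < S > S >
< < Q > S >
< < < > > S >
< < < > > Q S >
< < < > > < > S >
< < < > > < > Q >
< < < > > < > < > >

[S [Q < [S [Q < [S [Q < >]] >] [S [Q < >] [S [Q < >]]]] >]]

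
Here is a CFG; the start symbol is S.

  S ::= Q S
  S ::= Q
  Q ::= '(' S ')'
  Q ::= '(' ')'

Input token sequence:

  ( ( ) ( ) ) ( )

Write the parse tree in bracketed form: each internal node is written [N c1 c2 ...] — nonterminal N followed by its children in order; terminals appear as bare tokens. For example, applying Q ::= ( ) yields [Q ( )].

S
Q S
( S ) S
( Q S ) S
( ( ) S ) S
( ( ) Q ) S
( ( ) ( ) ) S
( ( ) ( ) ) Q
( ( ) ( ) ) ( )

[S [Q ( [S [Q ( )] [S [Q ( )]]] )] [S [Q ( )]]]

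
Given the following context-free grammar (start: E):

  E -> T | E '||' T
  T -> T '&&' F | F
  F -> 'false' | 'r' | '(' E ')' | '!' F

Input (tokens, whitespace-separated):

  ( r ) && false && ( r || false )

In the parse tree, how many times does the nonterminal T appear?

[E [T [T [T [F ( [E [T [F r]]] )]] && [F false]] && [F ( [E [E [T [F r]]] || [T [F false]]] )]]]

6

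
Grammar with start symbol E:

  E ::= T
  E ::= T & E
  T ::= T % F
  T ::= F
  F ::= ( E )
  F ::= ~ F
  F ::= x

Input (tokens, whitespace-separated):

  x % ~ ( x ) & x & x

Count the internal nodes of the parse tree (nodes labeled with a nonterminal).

[E [T [T [F x]] % [F ~ [F ( [E [T [F x]]] )]]] & [E [T [F x]] & [E [T [F x]]]]]

15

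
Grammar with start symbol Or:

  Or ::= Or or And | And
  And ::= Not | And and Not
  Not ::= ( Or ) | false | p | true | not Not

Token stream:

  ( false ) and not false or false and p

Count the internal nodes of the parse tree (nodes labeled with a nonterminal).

[Or [Or [And [And [Not ( [Or [And [Not false]]] )]] and [Not not [Not false]]]] or [And [And [Not false]] and [Not p]]]

14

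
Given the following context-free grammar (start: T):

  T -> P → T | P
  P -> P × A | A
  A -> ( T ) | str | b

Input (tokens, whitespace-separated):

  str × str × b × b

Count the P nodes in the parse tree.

[T [P [P [P [P [A str]] × [A str]] × [A b]] × [A b]]]

4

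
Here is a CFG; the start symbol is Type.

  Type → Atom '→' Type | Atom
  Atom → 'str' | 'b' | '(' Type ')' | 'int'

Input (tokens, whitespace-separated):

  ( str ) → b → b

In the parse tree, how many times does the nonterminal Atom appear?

[Type [Atom ( [Type [Atom str]] )] → [Type [Atom b] → [Type [Atom b]]]]

4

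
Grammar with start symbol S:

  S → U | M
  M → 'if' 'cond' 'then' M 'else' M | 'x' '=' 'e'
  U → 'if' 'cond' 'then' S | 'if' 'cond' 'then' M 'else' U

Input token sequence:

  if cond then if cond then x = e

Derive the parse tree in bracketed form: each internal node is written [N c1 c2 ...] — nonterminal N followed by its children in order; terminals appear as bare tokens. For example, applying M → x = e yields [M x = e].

S
U
if cond then S
if cond then U
if cond then if cond then S
if cond then if cond then M
if cond then if cond then x = e

[S [U if cond then [S [U if cond then [S [M x = e]]]]]]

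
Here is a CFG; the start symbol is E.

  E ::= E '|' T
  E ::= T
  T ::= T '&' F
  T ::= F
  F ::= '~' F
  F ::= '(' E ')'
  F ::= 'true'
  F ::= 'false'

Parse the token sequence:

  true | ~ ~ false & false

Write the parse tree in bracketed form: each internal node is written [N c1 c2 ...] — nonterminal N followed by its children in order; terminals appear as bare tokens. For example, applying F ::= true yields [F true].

E
E | T
T | T
F | T
true | T
true | T & F
true | F & F
true | ~ F & F
true | ~ ~ F & F
true | ~ ~ false & F
true | ~ ~ false & false

[E [E [T [F true]]] | [T [T [F ~ [F ~ [F false]]]] & [F false]]]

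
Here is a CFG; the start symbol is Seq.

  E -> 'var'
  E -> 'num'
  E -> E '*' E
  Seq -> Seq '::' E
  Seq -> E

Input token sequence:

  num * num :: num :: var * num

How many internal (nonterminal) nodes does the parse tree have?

[Seq [Seq [Seq [E [E num] * [E num]]] :: [E num]] :: [E [E var] * [E num]]]

10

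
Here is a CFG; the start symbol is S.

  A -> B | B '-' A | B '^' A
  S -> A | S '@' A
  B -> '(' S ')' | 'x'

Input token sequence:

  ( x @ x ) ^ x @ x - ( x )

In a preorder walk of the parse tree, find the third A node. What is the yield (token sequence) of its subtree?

x

[S [S [A [B ( [S [S [A [B x]]] @ [A [B x]]] )] ^ [A [B x]]]] @ [A [B x] - [A [B ( [S [A [B x]]] )]]]]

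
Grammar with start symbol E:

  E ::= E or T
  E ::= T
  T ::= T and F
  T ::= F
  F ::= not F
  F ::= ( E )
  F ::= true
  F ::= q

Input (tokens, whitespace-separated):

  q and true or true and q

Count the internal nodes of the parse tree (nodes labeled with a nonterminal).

10

[E [E [T [T [F q]] and [F true]]] or [T [T [F true]] and [F q]]]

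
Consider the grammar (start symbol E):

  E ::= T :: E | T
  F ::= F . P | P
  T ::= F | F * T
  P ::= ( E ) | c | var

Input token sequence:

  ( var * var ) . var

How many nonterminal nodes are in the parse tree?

[E [T [F [F [P ( [E [T [F [P var]] * [T [F [P var]]]]] )]] . [P var]]]]

13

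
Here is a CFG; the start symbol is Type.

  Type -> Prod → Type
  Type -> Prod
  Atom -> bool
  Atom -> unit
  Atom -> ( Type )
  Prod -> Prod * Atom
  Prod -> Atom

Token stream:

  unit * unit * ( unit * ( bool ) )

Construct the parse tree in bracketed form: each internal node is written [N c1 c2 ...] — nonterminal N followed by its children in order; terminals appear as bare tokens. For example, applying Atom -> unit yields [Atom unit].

Type
Prod
Prod * Atom
Prod * Atom * Atom
Atom * Atom * Atom
unit * Atom * Atom
unit * unit * Atom
unit * unit * ( Type )
unit * unit * ( Prod )
unit * unit * ( Prod * Atom )
unit * unit * ( Atom * Atom )
unit * unit * ( unit * Atom )
unit * unit * ( unit * ( Type ) )
unit * unit * ( unit * ( Prod ) )
unit * unit * ( unit * ( Atom ) )
unit * unit * ( unit * ( bool ) )

[Type [Prod [Prod [Prod [Atom unit]] * [Atom unit]] * [Atom ( [Type [Prod [Prod [Atom unit]] * [Atom ( [Type [Prod [Atom bool]]] )]]] )]]]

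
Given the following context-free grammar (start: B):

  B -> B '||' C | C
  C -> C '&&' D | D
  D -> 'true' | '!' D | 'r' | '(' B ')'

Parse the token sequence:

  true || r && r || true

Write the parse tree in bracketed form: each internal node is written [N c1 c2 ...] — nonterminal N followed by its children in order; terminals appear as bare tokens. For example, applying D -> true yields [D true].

B
B || C
B || C || C
C || C || C
D || C || C
true || C || C
true || C && D || C
true || D && D || C
true || r && D || C
true || r && r || C
true || r && r || D
true || r && r || true

[B [B [B [C [D true]]] || [C [C [D r]] && [D r]]] || [C [D true]]]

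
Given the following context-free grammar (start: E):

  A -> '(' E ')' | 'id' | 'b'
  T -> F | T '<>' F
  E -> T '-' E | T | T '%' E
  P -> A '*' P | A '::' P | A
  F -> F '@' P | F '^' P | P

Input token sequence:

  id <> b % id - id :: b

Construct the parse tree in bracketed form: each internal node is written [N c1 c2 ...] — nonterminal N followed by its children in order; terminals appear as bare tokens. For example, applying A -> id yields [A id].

E
T % E
T <> F % E
F <> F % E
P <> F % E
A <> F % E
id <> F % E
id <> P % E
id <> A % E
id <> b % E
id <> b % T - E
id <> b % F - E
id <> b % P - E
id <> b % A - E
id <> b % id - E
id <> b % id - T
id <> b % id - F
id <> b % id - P
id <> b % id - A :: P
id <> b % id - id :: P
id <> b % id - id :: A
id <> b % id - id :: b

[E [T [T [F [P [A id]]]] <> [F [P [A b]]]] % [E [T [F [P [A id]]]] - [E [T [F [P [A id] :: [P [A b]]]]]]]]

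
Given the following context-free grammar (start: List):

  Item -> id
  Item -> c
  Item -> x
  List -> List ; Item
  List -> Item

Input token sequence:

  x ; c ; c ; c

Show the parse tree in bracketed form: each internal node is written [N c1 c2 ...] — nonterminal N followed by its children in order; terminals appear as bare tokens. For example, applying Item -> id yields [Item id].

List
List ; Item
List ; Item ; Item
List ; Item ; Item ; Item
Item ; Item ; Item ; Item
x ; Item ; Item ; Item
x ; c ; Item ; Item
x ; c ; c ; Item
x ; c ; c ; c

[List [List [List [List [Item x]] ; [Item c]] ; [Item c]] ; [Item c]]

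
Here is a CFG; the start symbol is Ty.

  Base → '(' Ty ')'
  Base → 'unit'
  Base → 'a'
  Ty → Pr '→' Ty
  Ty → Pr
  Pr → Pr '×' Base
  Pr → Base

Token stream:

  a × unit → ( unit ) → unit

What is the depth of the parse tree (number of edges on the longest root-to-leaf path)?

7

[Ty [Pr [Pr [Base a]] × [Base unit]] → [Ty [Pr [Base ( [Ty [Pr [Base unit]]] )]] → [Ty [Pr [Base unit]]]]]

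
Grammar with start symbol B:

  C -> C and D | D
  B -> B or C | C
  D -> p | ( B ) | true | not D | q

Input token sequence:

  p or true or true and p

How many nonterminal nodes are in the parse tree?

11

[B [B [B [C [D p]]] or [C [D true]]] or [C [C [D true]] and [D p]]]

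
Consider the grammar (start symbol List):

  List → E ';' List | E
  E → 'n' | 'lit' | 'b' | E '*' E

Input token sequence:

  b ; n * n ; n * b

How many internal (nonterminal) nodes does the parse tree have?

10

[List [E b] ; [List [E [E n] * [E n]] ; [List [E [E n] * [E b]]]]]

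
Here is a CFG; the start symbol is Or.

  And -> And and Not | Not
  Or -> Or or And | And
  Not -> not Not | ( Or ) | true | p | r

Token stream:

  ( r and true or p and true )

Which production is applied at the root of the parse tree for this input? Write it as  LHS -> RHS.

Or -> And

[Or [And [Not ( [Or [Or [And [And [Not r]] and [Not true]]] or [And [And [Not p]] and [Not true]]] )]]]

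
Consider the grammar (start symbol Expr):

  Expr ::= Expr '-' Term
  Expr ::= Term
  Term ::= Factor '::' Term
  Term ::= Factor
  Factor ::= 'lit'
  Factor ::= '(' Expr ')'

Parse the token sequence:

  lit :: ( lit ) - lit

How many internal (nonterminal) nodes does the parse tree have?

[Expr [Expr [Term [Factor lit] :: [Term [Factor ( [Expr [Term [Factor lit]]] )]]]] - [Term [Factor lit]]]

11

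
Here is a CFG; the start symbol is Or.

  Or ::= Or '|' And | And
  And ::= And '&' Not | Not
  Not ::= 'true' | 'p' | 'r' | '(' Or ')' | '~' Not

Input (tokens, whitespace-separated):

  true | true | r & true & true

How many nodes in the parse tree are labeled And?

5

[Or [Or [Or [And [Not true]]] | [And [Not true]]] | [And [And [And [Not r]] & [Not true]] & [Not true]]]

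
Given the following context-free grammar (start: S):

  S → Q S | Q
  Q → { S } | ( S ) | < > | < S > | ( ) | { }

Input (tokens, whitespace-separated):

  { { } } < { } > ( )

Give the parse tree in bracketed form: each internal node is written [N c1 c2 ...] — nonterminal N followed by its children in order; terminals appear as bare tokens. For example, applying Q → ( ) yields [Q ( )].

[S [Q { [S [Q { }]] }] [S [Q < [S [Q { }]] >] [S [Q ( )]]]]

S
Q S
{ S } S
{ Q } S
{ { } } S
{ { } } Q S
{ { } } < S > S
{ { } } < Q > S
{ { } } < { } > S
{ { } } < { } > Q
{ { } } < { } > ( )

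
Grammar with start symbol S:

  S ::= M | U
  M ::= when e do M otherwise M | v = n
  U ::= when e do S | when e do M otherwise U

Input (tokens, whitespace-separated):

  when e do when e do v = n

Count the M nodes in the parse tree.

[S [U when e do [S [U when e do [S [M v = n]]]]]]

1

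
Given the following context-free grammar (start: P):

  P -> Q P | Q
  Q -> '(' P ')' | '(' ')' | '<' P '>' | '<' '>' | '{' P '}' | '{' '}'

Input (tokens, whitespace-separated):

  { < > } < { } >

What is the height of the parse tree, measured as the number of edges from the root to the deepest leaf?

5

[P [Q { [P [Q < >]] }] [P [Q < [P [Q { }]] >]]]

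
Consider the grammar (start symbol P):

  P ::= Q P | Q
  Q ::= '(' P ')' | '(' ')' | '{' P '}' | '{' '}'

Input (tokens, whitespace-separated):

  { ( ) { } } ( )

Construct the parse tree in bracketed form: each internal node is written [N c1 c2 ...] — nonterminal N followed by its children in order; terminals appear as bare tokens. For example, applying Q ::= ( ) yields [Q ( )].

[P [Q { [P [Q ( )] [P [Q { }]]] }] [P [Q ( )]]]

P
Q P
{ P } P
{ Q P } P
{ ( ) P } P
{ ( ) Q } P
{ ( ) { } } P
{ ( ) { } } Q
{ ( ) { } } ( )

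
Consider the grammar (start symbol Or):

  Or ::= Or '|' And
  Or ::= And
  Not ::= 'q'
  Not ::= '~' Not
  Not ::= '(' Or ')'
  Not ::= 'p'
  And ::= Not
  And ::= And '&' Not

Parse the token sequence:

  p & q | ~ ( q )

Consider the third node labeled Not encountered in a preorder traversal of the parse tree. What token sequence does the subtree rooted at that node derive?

~ ( q )

[Or [Or [And [And [Not p]] & [Not q]]] | [And [Not ~ [Not ( [Or [And [Not q]]] )]]]]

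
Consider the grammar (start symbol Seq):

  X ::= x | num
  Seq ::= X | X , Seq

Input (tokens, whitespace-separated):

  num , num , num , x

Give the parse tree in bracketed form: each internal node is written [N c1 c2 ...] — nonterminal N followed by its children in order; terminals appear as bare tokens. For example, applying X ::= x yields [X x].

Seq
X , Seq
num , Seq
num , X , Seq
num , num , Seq
num , num , X , Seq
num , num , num , Seq
num , num , num , X
num , num , num , x

[Seq [X num] , [Seq [X num] , [Seq [X num] , [Seq [X x]]]]]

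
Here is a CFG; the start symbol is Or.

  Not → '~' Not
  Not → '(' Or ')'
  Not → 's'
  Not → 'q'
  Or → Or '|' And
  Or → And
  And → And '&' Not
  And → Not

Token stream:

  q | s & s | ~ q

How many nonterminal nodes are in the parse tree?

12

[Or [Or [Or [And [Not q]]] | [And [And [Not s]] & [Not s]]] | [And [Not ~ [Not q]]]]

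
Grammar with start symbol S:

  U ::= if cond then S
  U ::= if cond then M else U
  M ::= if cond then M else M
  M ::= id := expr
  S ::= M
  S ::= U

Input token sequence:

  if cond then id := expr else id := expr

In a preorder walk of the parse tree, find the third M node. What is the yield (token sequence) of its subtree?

id := expr

[S [M if cond then [M id := expr] else [M id := expr]]]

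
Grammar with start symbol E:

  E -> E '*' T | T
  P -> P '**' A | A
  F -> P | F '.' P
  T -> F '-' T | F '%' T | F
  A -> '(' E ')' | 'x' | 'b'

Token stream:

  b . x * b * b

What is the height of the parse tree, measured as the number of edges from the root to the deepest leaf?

8

[E [E [E [T [F [F [P [A b]]] . [P [A x]]]]] * [T [F [P [A b]]]]] * [T [F [P [A b]]]]]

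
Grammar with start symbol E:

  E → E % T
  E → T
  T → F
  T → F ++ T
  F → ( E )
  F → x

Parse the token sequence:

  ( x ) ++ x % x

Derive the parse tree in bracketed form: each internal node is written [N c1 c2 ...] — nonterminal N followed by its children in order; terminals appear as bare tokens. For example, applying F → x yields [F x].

[E [E [T [F ( [E [T [F x]]] )] ++ [T [F x]]]] % [T [F x]]]

E
E % T
T % T
F ++ T % T
( E ) ++ T % T
( T ) ++ T % T
( F ) ++ T % T
( x ) ++ T % T
( x ) ++ F % T
( x ) ++ x % T
( x ) ++ x % F
( x ) ++ x % x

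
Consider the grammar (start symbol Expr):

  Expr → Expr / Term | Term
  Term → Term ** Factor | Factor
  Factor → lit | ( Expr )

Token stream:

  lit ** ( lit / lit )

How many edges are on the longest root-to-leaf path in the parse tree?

7

[Expr [Term [Term [Factor lit]] ** [Factor ( [Expr [Expr [Term [Factor lit]]] / [Term [Factor lit]]] )]]]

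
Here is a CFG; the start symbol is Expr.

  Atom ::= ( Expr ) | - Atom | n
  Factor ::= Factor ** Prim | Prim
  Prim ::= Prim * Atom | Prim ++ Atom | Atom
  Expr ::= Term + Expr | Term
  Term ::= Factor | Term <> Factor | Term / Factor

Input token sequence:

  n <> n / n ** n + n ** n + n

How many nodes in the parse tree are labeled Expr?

3

[Expr [Term [Term [Term [Factor [Prim [Atom n]]]] <> [Factor [Prim [Atom n]]]] / [Factor [Factor [Prim [Atom n]]] ** [Prim [Atom n]]]] + [Expr [Term [Factor [Factor [Prim [Atom n]]] ** [Prim [Atom n]]]] + [Expr [Term [Factor [Prim [Atom n]]]]]]]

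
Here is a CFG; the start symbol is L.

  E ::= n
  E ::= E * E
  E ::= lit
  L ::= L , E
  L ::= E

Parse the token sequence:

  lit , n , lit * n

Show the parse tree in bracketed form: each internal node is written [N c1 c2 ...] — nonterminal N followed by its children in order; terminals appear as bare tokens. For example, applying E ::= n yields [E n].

[L [L [L [E lit]] , [E n]] , [E [E lit] * [E n]]]

L
L , E
L , E , E
E , E , E
lit , E , E
lit , n , E
lit , n , E * E
lit , n , lit * E
lit , n , lit * n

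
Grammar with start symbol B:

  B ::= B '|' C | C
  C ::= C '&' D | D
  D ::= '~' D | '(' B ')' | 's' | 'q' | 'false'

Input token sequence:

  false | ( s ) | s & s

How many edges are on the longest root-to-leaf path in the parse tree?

7

[B [B [B [C [D false]]] | [C [D ( [B [C [D s]]] )]]] | [C [C [D s]] & [D s]]]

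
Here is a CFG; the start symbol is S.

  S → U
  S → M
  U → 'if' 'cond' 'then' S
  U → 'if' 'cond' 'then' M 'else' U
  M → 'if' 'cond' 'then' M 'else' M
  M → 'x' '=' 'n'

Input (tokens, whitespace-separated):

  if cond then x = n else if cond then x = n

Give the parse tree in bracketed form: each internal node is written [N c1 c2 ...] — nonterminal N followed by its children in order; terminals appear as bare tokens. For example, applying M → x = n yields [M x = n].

[S [U if cond then [M x = n] else [U if cond then [S [M x = n]]]]]

S
U
if cond then M else U
if cond then x = n else U
if cond then x = n else if cond then S
if cond then x = n else if cond then M
if cond then x = n else if cond then x = n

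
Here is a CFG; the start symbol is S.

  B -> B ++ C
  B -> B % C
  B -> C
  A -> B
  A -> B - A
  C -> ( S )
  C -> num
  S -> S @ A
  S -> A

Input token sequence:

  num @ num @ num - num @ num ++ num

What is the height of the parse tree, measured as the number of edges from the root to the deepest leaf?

7

[S [S [S [S [A [B [C num]]]] @ [A [B [C num]]]] @ [A [B [C num]] - [A [B [C num]]]]] @ [A [B [B [C num]] ++ [C num]]]]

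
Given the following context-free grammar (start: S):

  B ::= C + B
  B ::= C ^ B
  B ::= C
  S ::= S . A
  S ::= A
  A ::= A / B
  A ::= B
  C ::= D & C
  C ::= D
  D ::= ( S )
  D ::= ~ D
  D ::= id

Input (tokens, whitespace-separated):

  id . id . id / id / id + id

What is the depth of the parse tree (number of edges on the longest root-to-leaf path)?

7

[S [S [S [A [B [C [D id]]]]] . [A [B [C [D id]]]]] . [A [A [A [B [C [D id]]]] / [B [C [D id]]]] / [B [C [D id]] + [B [C [D id]]]]]]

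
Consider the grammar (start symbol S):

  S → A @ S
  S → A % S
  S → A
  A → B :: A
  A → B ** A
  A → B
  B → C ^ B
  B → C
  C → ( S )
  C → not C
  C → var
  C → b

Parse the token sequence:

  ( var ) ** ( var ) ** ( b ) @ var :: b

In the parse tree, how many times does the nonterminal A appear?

8

[S [A [B [C ( [S [A [B [C var]]]] )]] ** [A [B [C ( [S [A [B [C var]]]] )]] ** [A [B [C ( [S [A [B [C b]]]] )]]]]] @ [S [A [B [C var]] :: [A [B [C b]]]]]]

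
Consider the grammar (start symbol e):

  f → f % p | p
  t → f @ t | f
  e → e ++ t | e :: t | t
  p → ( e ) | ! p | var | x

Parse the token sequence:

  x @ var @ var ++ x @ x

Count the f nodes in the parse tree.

[e [e [t [f [p x]] @ [t [f [p var]] @ [t [f [p var]]]]]] ++ [t [f [p x]] @ [t [f [p x]]]]]

5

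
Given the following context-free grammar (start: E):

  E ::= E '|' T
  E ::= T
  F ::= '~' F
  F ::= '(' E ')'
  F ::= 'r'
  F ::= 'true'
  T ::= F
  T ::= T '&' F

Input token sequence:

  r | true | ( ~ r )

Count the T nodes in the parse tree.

4

[E [E [E [T [F r]]] | [T [F true]]] | [T [F ( [E [T [F ~ [F r]]]] )]]]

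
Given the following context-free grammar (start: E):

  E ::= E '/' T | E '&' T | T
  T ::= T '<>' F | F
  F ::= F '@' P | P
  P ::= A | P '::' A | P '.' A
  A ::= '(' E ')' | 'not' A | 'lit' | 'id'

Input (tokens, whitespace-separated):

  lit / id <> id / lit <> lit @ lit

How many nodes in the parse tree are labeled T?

[E [E [E [T [F [P [A lit]]]]] / [T [T [F [P [A id]]]] <> [F [P [A id]]]]] / [T [T [F [P [A lit]]]] <> [F [F [P [A lit]]] @ [P [A lit]]]]]

5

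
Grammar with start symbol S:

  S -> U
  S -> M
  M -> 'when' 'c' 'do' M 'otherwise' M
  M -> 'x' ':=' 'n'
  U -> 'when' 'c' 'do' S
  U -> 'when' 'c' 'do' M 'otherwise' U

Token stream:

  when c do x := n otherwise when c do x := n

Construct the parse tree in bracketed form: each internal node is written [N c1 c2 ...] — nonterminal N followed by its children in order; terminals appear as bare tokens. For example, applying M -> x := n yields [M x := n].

S
U
when c do M otherwise U
when c do x := n otherwise U
when c do x := n otherwise when c do S
when c do x := n otherwise when c do M
when c do x := n otherwise when c do x := n

[S [U when c do [M x := n] otherwise [U when c do [S [M x := n]]]]]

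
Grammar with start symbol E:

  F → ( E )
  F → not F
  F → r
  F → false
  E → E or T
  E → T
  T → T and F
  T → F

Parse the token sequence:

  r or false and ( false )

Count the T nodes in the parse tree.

[E [E [T [F r]]] or [T [T [F false]] and [F ( [E [T [F false]]] )]]]

4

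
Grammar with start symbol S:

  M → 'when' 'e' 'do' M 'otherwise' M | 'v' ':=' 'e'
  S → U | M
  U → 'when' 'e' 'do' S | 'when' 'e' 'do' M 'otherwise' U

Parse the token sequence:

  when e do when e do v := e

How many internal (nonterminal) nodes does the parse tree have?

[S [U when e do [S [U when e do [S [M v := e]]]]]]

6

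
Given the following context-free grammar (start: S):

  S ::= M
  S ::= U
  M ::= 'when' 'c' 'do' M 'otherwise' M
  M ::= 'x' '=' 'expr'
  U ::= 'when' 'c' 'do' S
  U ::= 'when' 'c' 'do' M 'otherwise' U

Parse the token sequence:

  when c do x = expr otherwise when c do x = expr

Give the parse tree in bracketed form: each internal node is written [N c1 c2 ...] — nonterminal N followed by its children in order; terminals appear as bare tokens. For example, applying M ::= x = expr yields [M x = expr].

[S [U when c do [M x = expr] otherwise [U when c do [S [M x = expr]]]]]

S
U
when c do M otherwise U
when c do x = expr otherwise U
when c do x = expr otherwise when c do S
when c do x = expr otherwise when c do M
when c do x = expr otherwise when c do x = expr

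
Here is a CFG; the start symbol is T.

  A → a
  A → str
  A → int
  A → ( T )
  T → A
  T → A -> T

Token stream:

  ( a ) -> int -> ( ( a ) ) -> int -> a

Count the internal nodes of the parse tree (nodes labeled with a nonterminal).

[T [A ( [T [A a]] )] -> [T [A int] -> [T [A ( [T [A ( [T [A a]] )]] )] -> [T [A int] -> [T [A a]]]]]]

16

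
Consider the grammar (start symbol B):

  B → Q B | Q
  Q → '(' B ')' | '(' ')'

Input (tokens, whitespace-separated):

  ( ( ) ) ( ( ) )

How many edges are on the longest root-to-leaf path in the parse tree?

[B [Q ( [B [Q ( )]] )] [B [Q ( [B [Q ( )]] )]]]

5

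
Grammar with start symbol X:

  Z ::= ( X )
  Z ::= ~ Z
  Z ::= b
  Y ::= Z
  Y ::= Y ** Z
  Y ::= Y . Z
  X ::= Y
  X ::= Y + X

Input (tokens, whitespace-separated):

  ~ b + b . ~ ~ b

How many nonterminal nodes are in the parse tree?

11

[X [Y [Z ~ [Z b]]] + [X [Y [Y [Z b]] . [Z ~ [Z ~ [Z b]]]]]]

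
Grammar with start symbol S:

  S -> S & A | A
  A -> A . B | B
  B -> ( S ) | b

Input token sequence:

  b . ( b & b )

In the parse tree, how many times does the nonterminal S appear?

3

[S [A [A [B b]] . [B ( [S [S [A [B b]]] & [A [B b]]] )]]]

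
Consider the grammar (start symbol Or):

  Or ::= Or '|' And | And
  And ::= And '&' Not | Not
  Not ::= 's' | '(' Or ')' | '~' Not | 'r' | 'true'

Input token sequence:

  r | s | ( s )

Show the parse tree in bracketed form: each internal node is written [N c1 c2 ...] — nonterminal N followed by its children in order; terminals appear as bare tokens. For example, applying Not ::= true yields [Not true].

[Or [Or [Or [And [Not r]]] | [And [Not s]]] | [And [Not ( [Or [And [Not s]]] )]]]

Or
Or | And
Or | And | And
And | And | And
Not | And | And
r | And | And
r | Not | And
r | s | And
r | s | Not
r | s | ( Or )
r | s | ( And )
r | s | ( Not )
r | s | ( s )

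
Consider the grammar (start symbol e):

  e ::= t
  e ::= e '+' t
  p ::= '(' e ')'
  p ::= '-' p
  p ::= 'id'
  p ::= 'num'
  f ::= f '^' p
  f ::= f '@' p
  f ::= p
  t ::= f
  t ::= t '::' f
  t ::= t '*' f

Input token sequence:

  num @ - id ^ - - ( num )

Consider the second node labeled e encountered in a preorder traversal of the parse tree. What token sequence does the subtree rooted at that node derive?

num

[e [t [f [f [f [p num]] @ [p - [p id]]] ^ [p - [p - [p ( [e [t [f [p num]]]] )]]]]]]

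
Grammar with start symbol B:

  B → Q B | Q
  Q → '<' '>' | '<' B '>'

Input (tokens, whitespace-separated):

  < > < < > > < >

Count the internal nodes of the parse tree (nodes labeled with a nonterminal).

[B [Q < >] [B [Q < [B [Q < >]] >] [B [Q < >]]]]

8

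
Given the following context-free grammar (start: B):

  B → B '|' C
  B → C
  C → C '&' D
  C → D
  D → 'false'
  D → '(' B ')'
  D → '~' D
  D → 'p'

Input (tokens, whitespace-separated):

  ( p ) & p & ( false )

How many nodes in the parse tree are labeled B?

[B [C [C [C [D ( [B [C [D p]]] )]] & [D p]] & [D ( [B [C [D false]]] )]]]

3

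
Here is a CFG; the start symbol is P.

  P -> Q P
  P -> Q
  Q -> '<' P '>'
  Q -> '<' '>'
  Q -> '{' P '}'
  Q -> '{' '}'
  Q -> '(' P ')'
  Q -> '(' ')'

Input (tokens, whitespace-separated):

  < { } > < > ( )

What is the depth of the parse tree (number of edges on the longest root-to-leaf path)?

4

[P [Q < [P [Q { }]] >] [P [Q < >] [P [Q ( )]]]]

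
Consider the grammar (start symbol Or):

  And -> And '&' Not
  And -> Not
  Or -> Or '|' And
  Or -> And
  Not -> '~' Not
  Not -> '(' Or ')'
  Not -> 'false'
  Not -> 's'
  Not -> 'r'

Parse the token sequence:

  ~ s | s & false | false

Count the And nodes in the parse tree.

[Or [Or [Or [And [Not ~ [Not s]]]] | [And [And [Not s]] & [Not false]]] | [And [Not false]]]

4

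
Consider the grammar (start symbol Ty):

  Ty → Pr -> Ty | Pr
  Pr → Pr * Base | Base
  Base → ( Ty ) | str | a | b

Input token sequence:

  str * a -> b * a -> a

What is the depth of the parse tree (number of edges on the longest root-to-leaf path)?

5

[Ty [Pr [Pr [Base str]] * [Base a]] -> [Ty [Pr [Pr [Base b]] * [Base a]] -> [Ty [Pr [Base a]]]]]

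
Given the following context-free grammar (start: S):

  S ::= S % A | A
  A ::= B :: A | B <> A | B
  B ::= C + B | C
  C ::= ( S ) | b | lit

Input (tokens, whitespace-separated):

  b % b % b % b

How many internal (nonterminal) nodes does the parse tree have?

16

[S [S [S [S [A [B [C b]]]] % [A [B [C b]]]] % [A [B [C b]]]] % [A [B [C b]]]]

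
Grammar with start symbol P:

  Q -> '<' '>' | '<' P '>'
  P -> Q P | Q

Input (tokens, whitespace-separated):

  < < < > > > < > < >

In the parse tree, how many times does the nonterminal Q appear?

5

[P [Q < [P [Q < [P [Q < >]] >]] >] [P [Q < >] [P [Q < >]]]]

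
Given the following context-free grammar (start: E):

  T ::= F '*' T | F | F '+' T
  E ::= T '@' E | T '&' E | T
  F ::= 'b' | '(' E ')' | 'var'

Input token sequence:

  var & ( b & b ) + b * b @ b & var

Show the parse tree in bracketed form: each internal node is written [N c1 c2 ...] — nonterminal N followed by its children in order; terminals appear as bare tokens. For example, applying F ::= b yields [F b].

E
T & E
F & E
var & E
var & T @ E
var & F + T @ E
var & ( E ) + T @ E
var & ( T & E ) + T @ E
var & ( F & E ) + T @ E
var & ( b & E ) + T @ E
var & ( b & T ) + T @ E
var & ( b & F ) + T @ E
var & ( b & b ) + T @ E
var & ( b & b ) + F * T @ E
var & ( b & b ) + b * T @ E
var & ( b & b ) + b * F @ E
var & ( b & b ) + b * b @ E
var & ( b & b ) + b * b @ T & E
var & ( b & b ) + b * b @ F & E
var & ( b & b ) + b * b @ b & E
var & ( b & b ) + b * b @ b & T
var & ( b & b ) + b * b @ b & F
var & ( b & b ) + b * b @ b & var

[E [T [F var]] & [E [T [F ( [E [T [F b]] & [E [T [F b]]]] )] + [T [F b] * [T [F b]]]] @ [E [T [F b]] & [E [T [F var]]]]]]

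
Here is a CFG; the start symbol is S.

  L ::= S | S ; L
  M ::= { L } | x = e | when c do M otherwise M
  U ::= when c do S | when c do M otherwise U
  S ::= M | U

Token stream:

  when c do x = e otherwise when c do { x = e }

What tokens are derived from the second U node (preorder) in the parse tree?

when c do { x = e }

[S [U when c do [M x = e] otherwise [U when c do [S [M { [L [S [M x = e]]] }]]]]]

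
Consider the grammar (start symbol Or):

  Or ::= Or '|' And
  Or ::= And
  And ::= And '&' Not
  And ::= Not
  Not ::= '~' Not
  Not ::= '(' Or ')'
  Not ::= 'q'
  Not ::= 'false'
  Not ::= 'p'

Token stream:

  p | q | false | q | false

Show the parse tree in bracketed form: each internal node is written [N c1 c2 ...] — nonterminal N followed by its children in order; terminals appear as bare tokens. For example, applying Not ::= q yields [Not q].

Or
Or | And
Or | And | And
Or | And | And | And
Or | And | And | And | And
And | And | And | And | And
Not | And | And | And | And
p | And | And | And | And
p | Not | And | And | And
p | q | And | And | And
p | q | Not | And | And
p | q | false | And | And
p | q | false | Not | And
p | q | false | q | And
p | q | false | q | Not
p | q | false | q | false

[Or [Or [Or [Or [Or [And [Not p]]] | [And [Not q]]] | [And [Not false]]] | [And [Not q]]] | [And [Not false]]]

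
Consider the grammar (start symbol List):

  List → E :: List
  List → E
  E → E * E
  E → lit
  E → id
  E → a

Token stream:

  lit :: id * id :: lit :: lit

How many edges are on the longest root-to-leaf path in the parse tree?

[List [E lit] :: [List [E [E id] * [E id]] :: [List [E lit] :: [List [E lit]]]]]

5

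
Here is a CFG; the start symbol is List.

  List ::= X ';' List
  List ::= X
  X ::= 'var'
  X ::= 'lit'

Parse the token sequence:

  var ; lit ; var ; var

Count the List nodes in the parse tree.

[List [X var] ; [List [X lit] ; [List [X var] ; [List [X var]]]]]

4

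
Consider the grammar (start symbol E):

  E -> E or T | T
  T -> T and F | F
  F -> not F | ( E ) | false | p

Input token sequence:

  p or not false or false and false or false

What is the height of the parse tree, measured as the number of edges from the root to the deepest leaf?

6

[E [E [E [E [T [F p]]] or [T [F not [F false]]]] or [T [T [F false]] and [F false]]] or [T [F false]]]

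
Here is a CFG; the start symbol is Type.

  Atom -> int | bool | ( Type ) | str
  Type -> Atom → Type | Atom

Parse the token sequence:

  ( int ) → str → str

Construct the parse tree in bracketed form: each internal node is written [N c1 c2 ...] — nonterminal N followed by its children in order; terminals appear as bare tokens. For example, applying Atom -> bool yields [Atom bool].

Type
Atom → Type
( Type ) → Type
( Atom ) → Type
( int ) → Type
( int ) → Atom → Type
( int ) → str → Type
( int ) → str → Atom
( int ) → str → str

[Type [Atom ( [Type [Atom int]] )] → [Type [Atom str] → [Type [Atom str]]]]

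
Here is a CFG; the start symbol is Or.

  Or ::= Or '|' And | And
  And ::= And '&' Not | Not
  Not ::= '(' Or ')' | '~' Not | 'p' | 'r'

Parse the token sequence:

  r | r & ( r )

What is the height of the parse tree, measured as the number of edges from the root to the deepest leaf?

6

[Or [Or [And [Not r]]] | [And [And [Not r]] & [Not ( [Or [And [Not r]]] )]]]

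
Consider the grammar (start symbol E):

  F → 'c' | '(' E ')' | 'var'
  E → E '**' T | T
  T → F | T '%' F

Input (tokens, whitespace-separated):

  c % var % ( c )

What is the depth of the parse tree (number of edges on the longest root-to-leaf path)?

6

[E [T [T [T [F c]] % [F var]] % [F ( [E [T [F c]]] )]]]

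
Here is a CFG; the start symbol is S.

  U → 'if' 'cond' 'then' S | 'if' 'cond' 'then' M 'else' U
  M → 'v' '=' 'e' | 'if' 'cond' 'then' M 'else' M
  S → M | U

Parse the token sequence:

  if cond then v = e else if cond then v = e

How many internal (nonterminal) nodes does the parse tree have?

6

[S [U if cond then [M v = e] else [U if cond then [S [M v = e]]]]]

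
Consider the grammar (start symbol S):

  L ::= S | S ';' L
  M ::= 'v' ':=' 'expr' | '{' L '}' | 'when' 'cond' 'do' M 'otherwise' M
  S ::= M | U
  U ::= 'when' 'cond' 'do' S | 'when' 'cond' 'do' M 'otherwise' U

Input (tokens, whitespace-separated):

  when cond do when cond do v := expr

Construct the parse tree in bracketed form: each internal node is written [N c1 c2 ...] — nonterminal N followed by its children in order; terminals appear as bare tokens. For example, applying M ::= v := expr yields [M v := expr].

[S [U when cond do [S [U when cond do [S [M v := expr]]]]]]

S
U
when cond do S
when cond do U
when cond do when cond do S
when cond do when cond do M
when cond do when cond do v := expr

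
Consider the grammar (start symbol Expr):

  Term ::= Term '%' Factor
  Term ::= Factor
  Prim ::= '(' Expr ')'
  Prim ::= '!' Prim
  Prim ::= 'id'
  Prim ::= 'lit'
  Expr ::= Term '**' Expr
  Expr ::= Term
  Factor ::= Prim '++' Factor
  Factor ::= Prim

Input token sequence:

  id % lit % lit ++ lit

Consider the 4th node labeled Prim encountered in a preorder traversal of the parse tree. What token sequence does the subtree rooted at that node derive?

[Expr [Term [Term [Term [Factor [Prim id]]] % [Factor [Prim lit]]] % [Factor [Prim lit] ++ [Factor [Prim lit]]]]]

lit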